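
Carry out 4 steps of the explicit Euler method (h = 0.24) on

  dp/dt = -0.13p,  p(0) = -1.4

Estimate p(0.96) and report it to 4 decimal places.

-1.2333

Euler: p_{n+1} = p_n + h·f(t_n, p_n).
t=0.000000, p=-1.400000: f=0.182000 → p ← -1.400000 + 0.24·0.182000 = -1.356320
t=0.240000, p=-1.356320: f=0.176322 → p ← -1.356320 + 0.24·0.176322 = -1.314003
t=0.480000, p=-1.314003: f=0.170820 → p ← -1.314003 + 0.24·0.170820 = -1.273006
t=0.720000, p=-1.273006: f=0.165491 → p ← -1.273006 + 0.24·0.165491 = -1.233288
p(0.96) ≈ -1.2333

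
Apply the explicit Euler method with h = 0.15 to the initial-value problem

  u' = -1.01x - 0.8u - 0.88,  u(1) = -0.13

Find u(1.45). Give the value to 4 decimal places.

Euler: u_{n+1} = u_n + h·f(x_n, u_n).
x=1.000000, u=-0.130000: f=-1.786000 → u ← -0.130000 + 0.15·(-1.786000) = -0.397900
x=1.150000, u=-0.397900: f=-1.723180 → u ← -0.397900 + 0.15·(-1.723180) = -0.656377
x=1.300000, u=-0.656377: f=-1.667898 → u ← -0.656377 + 0.15·(-1.667898) = -0.906562
u(1.45) ≈ -0.9066

-0.9066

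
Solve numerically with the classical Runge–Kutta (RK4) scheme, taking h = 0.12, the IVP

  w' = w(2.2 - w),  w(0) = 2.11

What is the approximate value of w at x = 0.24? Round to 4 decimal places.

2.1460

RK4: k1 = f(x_n, w_n); k2 = f(x_n + h/2, w_n + (h/2)·k1); k3 = f(x_n + h/2, w_n + (h/2)·k2); k4 = f(x_n + h, w_n + h·k3); w_{n+1} = w_n + (h/6)·(k1 + 2k2 + 2k3 + k4).
x=0.000000, w=2.110000:
  k1 = f(0.000000, 2.110000) = 0.189900
  k2 = f(0.060000, 2.121394) = 0.166754
  k3 = f(0.060000, 2.120005) = 0.169589
  k4 = f(0.120000, 2.130351) = 0.148377
  w ← 2.110000 + (0.12/6)·(k1 + 2k2 + 2k3 + k4) = 2.130219
x=0.120000, w=2.130219:
  k1 = f(0.120000, 2.130219) = 0.148648
  k2 = f(0.180000, 2.139138) = 0.130192
  k3 = f(0.180000, 2.138031) = 0.132492
  k4 = f(0.240000, 2.146118) = 0.115636
  w ← 2.130219 + (0.12/6)·(k1 + 2k2 + 2k3 + k4) = 2.146012
w(0.24) ≈ 2.1460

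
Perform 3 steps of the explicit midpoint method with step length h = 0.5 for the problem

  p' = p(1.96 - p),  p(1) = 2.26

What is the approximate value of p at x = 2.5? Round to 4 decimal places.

Midpoint: k1 = f(x_n, p_n); k2 = f(x_n + h/2, p_n + (h/2)·k1); p_{n+1} = p_n + h·k2.
x=1.000000, p=2.260000:
  k1 = f(1.000000, 2.260000) = -0.678000
  k2 = f(1.250000, 2.090500) = -0.272810
  p ← 2.260000 + 0.5·(-0.272810) = 2.123595
x=1.500000, p=2.123595:
  k1 = f(1.500000, 2.123595) = -0.347409
  k2 = f(1.750000, 2.036743) = -0.156305
  p ← 2.123595 + 0.5·(-0.156305) = 2.045442
x=2.000000, p=2.045442:
  k1 = f(2.000000, 2.045442) = -0.174768
  k2 = f(2.250000, 2.001751) = -0.083574
  p ← 2.045442 + 0.5·(-0.083574) = 2.003655
p(2.5) ≈ 2.0037

2.0037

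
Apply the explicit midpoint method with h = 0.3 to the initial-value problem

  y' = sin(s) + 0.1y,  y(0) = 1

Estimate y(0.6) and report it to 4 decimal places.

Midpoint: k1 = f(s_n, y_n); k2 = f(s_n + h/2, y_n + (h/2)·k1); y_{n+1} = y_n + h·k2.
s=0.000000, y=1.000000:
  k1 = f(0.000000, 1.000000) = 0.100000
  k2 = f(0.150000, 1.015000) = 0.250938
  y ← 1.000000 + 0.3·0.250938 = 1.075281
s=0.300000, y=1.075281:
  k1 = f(0.300000, 1.075281) = 0.403048
  k2 = f(0.450000, 1.135739) = 0.548539
  y ← 1.075281 + 0.3·0.548539 = 1.239843
y(0.6) ≈ 1.2398

1.2398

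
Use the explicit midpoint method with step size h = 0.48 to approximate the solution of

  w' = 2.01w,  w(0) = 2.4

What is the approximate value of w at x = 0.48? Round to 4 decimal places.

Midpoint: k1 = f(x_n, w_n); k2 = f(x_n + h/2, w_n + (h/2)·k1); w_{n+1} = w_n + h·k2.
x=0.000000, w=2.400000:
  k1 = f(0.000000, 2.400000) = 4.824000
  k2 = f(0.240000, 3.557760) = 7.151098
  w ← 2.400000 + 0.48·7.151098 = 5.832527
w(0.48) ≈ 5.8325

5.8325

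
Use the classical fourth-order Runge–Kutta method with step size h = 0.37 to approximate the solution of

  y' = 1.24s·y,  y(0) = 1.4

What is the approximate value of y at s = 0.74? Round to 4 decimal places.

1.9659

RK4: k1 = f(s_n, y_n); k2 = f(s_n + h/2, y_n + (h/2)·k1); k3 = f(s_n + h/2, y_n + (h/2)·k2); k4 = f(s_n + h, y_n + h·k3); y_{n+1} = y_n + (h/6)·(k1 + 2k2 + 2k3 + k4).
s=0.000000, y=1.400000:
  k1 = f(0.000000, 1.400000) = 0.000000
  k2 = f(0.185000, 1.400000) = 0.321160
  k3 = f(0.185000, 1.459415) = 0.334790
  k4 = f(0.370000, 1.523872) = 0.699153
  y ← 1.400000 + (0.37/6)·(k1 + 2k2 + 2k3 + k4) = 1.524015
s=0.370000, y=1.524015:
  k1 = f(0.370000, 1.524015) = 0.699218
  k2 = f(0.555000, 1.653370) = 1.137849
  k3 = f(0.555000, 1.734517) = 1.193695
  k4 = f(0.740000, 1.965682) = 1.803710
  y ← 1.524015 + (0.37/6)·(k1 + 2k2 + 2k3 + k4) = 1.965919
y(0.74) ≈ 1.9659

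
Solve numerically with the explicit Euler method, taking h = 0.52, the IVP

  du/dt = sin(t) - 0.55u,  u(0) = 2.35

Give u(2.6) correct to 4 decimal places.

1.5840

Euler: u_{n+1} = u_n + h·f(t_n, u_n).
t=0.000000, u=2.350000: f=-1.292500 → u ← 2.350000 + 0.52·(-1.292500) = 1.677900
t=0.520000, u=1.677900: f=-0.425965 → u ← 1.677900 + 0.52·(-0.425965) = 1.456398
t=1.040000, u=1.456398: f=0.061385 → u ← 1.456398 + 0.52·0.061385 = 1.488319
t=1.560000, u=1.488319: f=0.181367 → u ← 1.488319 + 0.52·0.181367 = 1.582629
t=2.080000, u=1.582629: f=0.002687 → u ← 1.582629 + 0.52·0.002687 = 1.584026
u(2.6) ≈ 1.5840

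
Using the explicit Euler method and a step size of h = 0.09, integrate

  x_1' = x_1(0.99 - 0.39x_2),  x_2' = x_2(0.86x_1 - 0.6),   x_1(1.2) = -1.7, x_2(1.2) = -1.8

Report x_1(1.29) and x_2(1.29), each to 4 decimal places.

-1.9589, -1.4660

Euler on (x_1,x_2): x_1_{n+1} = x_1_n + h·x_1', x_2_{n+1} = x_2_n + h·x_2'.
1.200000: (-1.700000, -1.800000); f=(-2.876400, 3.711600) → (-1.958876, -1.465956)
(x_1(1.29), x_2(1.29)) ≈ (-1.9589, -1.4660)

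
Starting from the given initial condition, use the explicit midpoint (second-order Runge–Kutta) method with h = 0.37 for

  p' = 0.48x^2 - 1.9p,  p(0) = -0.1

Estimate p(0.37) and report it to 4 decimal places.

Midpoint: k1 = f(x_n, p_n); k2 = f(x_n + h/2, p_n + (h/2)·k1); p_{n+1} = p_n + h·k2.
x=0.000000, p=-0.100000:
  k1 = f(0.000000, -0.100000) = 0.190000
  k2 = f(0.185000, -0.064850) = 0.139643
  p ← -0.100000 + 0.37·0.139643 = -0.048332
p(0.37) ≈ -0.0483

-0.0483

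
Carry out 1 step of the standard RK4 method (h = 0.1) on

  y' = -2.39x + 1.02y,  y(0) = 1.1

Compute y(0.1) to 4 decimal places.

1.2058

RK4: k1 = f(x_n, y_n); k2 = f(x_n + h/2, y_n + (h/2)·k1); k3 = f(x_n + h/2, y_n + (h/2)·k2); k4 = f(x_n + h, y_n + h·k3); y_{n+1} = y_n + (h/6)·(k1 + 2k2 + 2k3 + k4).
x=0.000000, y=1.100000:
  k1 = f(0.000000, 1.100000) = 1.122000
  k2 = f(0.050000, 1.156100) = 1.059722
  k3 = f(0.050000, 1.152986) = 1.056546
  k4 = f(0.100000, 1.205655) = 0.990768
  y ← 1.100000 + (0.1/6)·(k1 + 2k2 + 2k3 + k4) = 1.205755
y(0.1) ≈ 1.2058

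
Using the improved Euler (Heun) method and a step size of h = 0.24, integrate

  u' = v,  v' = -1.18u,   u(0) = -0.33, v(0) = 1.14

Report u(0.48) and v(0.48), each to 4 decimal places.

Heun on (u,v): k1 = f(t_n, state_n); k2 = f(t_n + h, state_n + h·k1); state_{n+1} = state_n + (h/2)·(k1 + k2).
0.000000: (-0.330000, 1.140000)
  k1 = (1.140000, 0.389400)
  predictor → (-0.056400, 1.233456)
  k2 = (1.233456, 0.066552)
  → (-0.045185, 1.194714)
0.240000: (-0.045185, 1.194714)
  k1 = (1.194714, 0.053319)
  predictor → (0.241546, 1.207511)
  k2 = (1.207511, -0.285024)
  → (0.243082, 1.166910)
(u(0.48), v(0.48)) ≈ (0.2431, 1.1669)

0.2431, 1.1669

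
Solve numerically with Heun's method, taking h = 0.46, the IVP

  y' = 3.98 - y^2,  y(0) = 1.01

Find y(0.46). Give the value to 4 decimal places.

1.3126

Heun: k1 = f(x_n, y_n); k2 = f(x_n + h, y_n + h·k1); y_{n+1} = y_n + (h/2)·(k1 + k2).
x=0.000000, y=1.010000:
  k1 = f(0.000000, 1.010000) = 2.959900
  k2 = f(0.460000, 2.371554) = -1.644268
  y ← 1.010000 + (0.46/2)·(2.959900 + (-1.644268)) = 1.312595
y(0.46) ≈ 1.3126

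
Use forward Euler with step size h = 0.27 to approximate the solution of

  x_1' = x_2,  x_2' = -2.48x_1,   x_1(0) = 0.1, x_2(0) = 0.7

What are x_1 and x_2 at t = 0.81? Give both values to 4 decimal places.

Euler on (x_1,x_2): x_1_{n+1} = x_1_n + h·x_1', x_2_{n+1} = x_2_n + h·x_2'.
0.000000: (0.100000, 0.700000); f=(0.700000, -0.248000) → (0.289000, 0.633040)
0.270000: (0.289000, 0.633040); f=(0.633040, -0.716720) → (0.459921, 0.439526)
0.540000: (0.459921, 0.439526); f=(0.439526, -1.140604) → (0.578593, 0.131563)
(x_1(0.81), x_2(0.81)) ≈ (0.5786, 0.1316)

0.5786, 0.1316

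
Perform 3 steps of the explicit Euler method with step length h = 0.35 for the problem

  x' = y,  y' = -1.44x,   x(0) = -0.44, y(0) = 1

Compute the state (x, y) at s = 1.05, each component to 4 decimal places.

Euler on (x,y): x_{n+1} = x_n + h·x', y_{n+1} = y_n + h·y'.
0.000000: (-0.440000, 1.000000); f=(1.000000, 0.633600) → (-0.090000, 1.221760)
0.350000: (-0.090000, 1.221760); f=(1.221760, 0.129600) → (0.337616, 1.267120)
0.700000: (0.337616, 1.267120); f=(1.267120, -0.486167) → (0.781108, 1.096962)
(x(1.05), y(1.05)) ≈ (0.7811, 1.0970)

0.7811, 1.0970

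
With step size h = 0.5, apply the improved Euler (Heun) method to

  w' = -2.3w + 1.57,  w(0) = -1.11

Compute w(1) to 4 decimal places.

0.2141

Heun: k1 = f(x_n, w_n); k2 = f(x_n + h, w_n + h·k1); w_{n+1} = w_n + (h/2)·(k1 + k2).
x=0.000000, w=-1.110000:
  k1 = f(0.000000, -1.110000) = 4.123000
  k2 = f(0.500000, 0.951500) = -0.618450
  w ← -1.110000 + (0.5/2)·(4.123000 + (-0.618450)) = -0.233863
x=0.500000, w=-0.233863:
  k1 = f(0.500000, -0.233863) = 2.107884
  k2 = f(1.000000, 0.820079) = -0.316183
  w ← -0.233863 + (0.5/2)·(2.107884 + (-0.316183)) = 0.214063
w(1) ≈ 0.2141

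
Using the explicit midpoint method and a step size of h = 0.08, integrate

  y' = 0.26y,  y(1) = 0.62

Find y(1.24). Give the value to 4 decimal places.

0.6599

Midpoint: k1 = f(x_n, y_n); k2 = f(x_n + h/2, y_n + (h/2)·k1); y_{n+1} = y_n + h·k2.
x=1.000000, y=0.620000:
  k1 = f(1.000000, 0.620000) = 0.161200
  k2 = f(1.040000, 0.626448) = 0.162876
  y ← 0.620000 + 0.08·0.162876 = 0.633030
x=1.080000, y=0.633030:
  k1 = f(1.080000, 0.633030) = 0.164588
  k2 = f(1.120000, 0.639614) = 0.166300
  y ← 0.633030 + 0.08·0.166300 = 0.646334
x=1.160000, y=0.646334:
  k1 = f(1.160000, 0.646334) = 0.168047
  k2 = f(1.200000, 0.653056) = 0.169795
  y ← 0.646334 + 0.08·0.169795 = 0.659918
y(1.24) ≈ 0.6599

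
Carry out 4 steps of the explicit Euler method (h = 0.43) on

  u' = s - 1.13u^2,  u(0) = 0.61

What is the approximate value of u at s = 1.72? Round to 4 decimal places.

1.0342

Euler: u_{n+1} = u_n + h·f(s_n, u_n).
s=0.000000, u=0.610000: f=-0.420473 → u ← 0.610000 + 0.43·(-0.420473) = 0.429197
s=0.430000, u=0.429197: f=0.221843 → u ← 0.429197 + 0.43·0.221843 = 0.524589
s=0.860000, u=0.524589: f=0.549031 → u ← 0.524589 + 0.43·0.549031 = 0.760672
s=1.290000, u=0.760672: f=0.636156 → u ← 0.760672 + 0.43·0.636156 = 1.034220
u(1.72) ≈ 1.0342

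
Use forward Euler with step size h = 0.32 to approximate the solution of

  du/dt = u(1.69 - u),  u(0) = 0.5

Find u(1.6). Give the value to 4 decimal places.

1.4896

Euler: u_{n+1} = u_n + h·f(t_n, u_n).
t=0.000000, u=0.500000: f=0.595000 → u ← 0.500000 + 0.32·0.595000 = 0.690400
t=0.320000, u=0.690400: f=0.690124 → u ← 0.690400 + 0.32·0.690124 = 0.911240
t=0.640000, u=0.911240: f=0.709637 → u ← 0.911240 + 0.32·0.709637 = 1.138324
t=0.960000, u=1.138324: f=0.627986 → u ← 1.138324 + 0.32·0.627986 = 1.339279
t=1.280000, u=1.339279: f=0.469713 → u ← 1.339279 + 0.32·0.469713 = 1.489587
u(1.6) ≈ 1.4896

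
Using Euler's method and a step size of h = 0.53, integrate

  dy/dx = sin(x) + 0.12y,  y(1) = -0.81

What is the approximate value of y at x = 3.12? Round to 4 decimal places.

0.8744

Euler: y_{n+1} = y_n + h·f(x_n, y_n).
x=1.000000, y=-0.810000: f=0.744271 → y ← -0.810000 + 0.53·0.744271 = -0.415536
x=1.530000, y=-0.415536: f=0.949304 → y ← -0.415536 + 0.53·0.949304 = 0.087595
x=2.060000, y=0.087595: f=0.893219 → y ← 0.087595 + 0.53·0.893219 = 0.561000
x=2.590000, y=0.561000: f=0.591364 → y ← 0.561000 + 0.53·0.591364 = 0.874424
y(3.12) ≈ 0.8744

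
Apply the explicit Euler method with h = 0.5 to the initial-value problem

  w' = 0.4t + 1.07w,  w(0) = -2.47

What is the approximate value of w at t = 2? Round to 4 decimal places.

-12.8703

Euler: w_{n+1} = w_n + h·f(t_n, w_n).
t=0.000000, w=-2.470000: f=-2.642900 → w ← -2.470000 + 0.5·(-2.642900) = -3.791450
t=0.500000, w=-3.791450: f=-3.856852 → w ← -3.791450 + 0.5·(-3.856852) = -5.719876
t=1.000000, w=-5.719876: f=-5.720267 → w ← -5.719876 + 0.5·(-5.720267) = -8.580009
t=1.500000, w=-8.580009: f=-8.580610 → w ← -8.580009 + 0.5·(-8.580610) = -12.870314
w(2) ≈ -12.8703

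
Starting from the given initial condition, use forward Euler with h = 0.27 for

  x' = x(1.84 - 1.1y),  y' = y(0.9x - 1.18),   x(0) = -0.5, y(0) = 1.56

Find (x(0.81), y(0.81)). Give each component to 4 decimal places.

Euler on (x,y): x_{n+1} = x_n + h·x', y_{n+1} = y_n + h·y'.
0.000000: (-0.500000, 1.560000); f=(-0.062000, -2.542800) → (-0.516740, 0.873444)
0.270000: (-0.516740, 0.873444); f=(-0.454324, -1.436873) → (-0.639407, 0.485488)
0.540000: (-0.639407, 0.485488); f=(-0.835042, -0.852259) → (-0.864869, 0.255378)
(x(0.81), y(0.81)) ≈ (-0.8649, 0.2554)

-0.8649, 0.2554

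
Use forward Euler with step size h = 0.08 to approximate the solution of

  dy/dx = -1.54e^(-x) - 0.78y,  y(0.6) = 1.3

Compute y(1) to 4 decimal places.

Euler: y_{n+1} = y_n + h·f(x_n, y_n).
x=0.600000, y=1.300000: f=-1.859170 → y ← 1.300000 + 0.08·(-1.859170) = 1.151266
x=0.680000, y=1.151266: f=-1.678178 → y ← 1.151266 + 0.08·(-1.678178) = 1.017012
x=0.760000, y=1.017012: f=-1.513476 → y ← 1.017012 + 0.08·(-1.513476) = 0.895934
x=0.840000, y=0.895934: f=-1.363663 → y ← 0.895934 + 0.08·(-1.363663) = 0.786841
x=0.920000, y=0.786841: f=-1.227455 → y ← 0.786841 + 0.08·(-1.227455) = 0.688645
y(1) ≈ 0.6886

0.6886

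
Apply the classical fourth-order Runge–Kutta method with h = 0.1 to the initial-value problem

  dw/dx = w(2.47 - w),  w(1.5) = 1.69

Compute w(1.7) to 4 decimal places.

1.9272

RK4: k1 = f(x_n, w_n); k2 = f(x_n + h/2, w_n + (h/2)·k1); k3 = f(x_n + h/2, w_n + (h/2)·k2); k4 = f(x_n + h, w_n + h·k3); w_{n+1} = w_n + (h/6)·(k1 + 2k2 + 2k3 + k4).
x=1.500000, w=1.690000:
  k1 = f(1.500000, 1.690000) = 1.318200
  k2 = f(1.550000, 1.755910) = 1.253878
  k3 = f(1.550000, 1.752694) = 1.257218
  k4 = f(1.600000, 1.815722) = 1.187987
  w ← 1.690000 + (0.1/6)·(k1 + 2k2 + 2k3 + k4) = 1.815473
x=1.600000, w=1.815473:
  k1 = f(1.600000, 1.815473) = 1.188276
  k2 = f(1.650000, 1.874887) = 1.115770
  k3 = f(1.650000, 1.871261) = 1.120396
  k4 = f(1.700000, 1.927513) = 1.045651
  w ← 1.815473 + (0.1/6)·(k1 + 2k2 + 2k3 + k4) = 1.927244
w(1.7) ≈ 1.9272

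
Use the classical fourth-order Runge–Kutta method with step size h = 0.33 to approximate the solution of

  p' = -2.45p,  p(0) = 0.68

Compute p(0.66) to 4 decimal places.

0.1365

RK4: k1 = f(t_n, p_n); k2 = f(t_n + h/2, p_n + (h/2)·k1); k3 = f(t_n + h/2, p_n + (h/2)·k2); k4 = f(t_n + h, p_n + h·k3); p_{n+1} = p_n + (h/6)·(k1 + 2k2 + 2k3 + k4).
t=0.000000, p=0.680000:
  k1 = f(0.000000, 0.680000) = -1.666000
  k2 = f(0.165000, 0.405110) = -0.992520
  k3 = f(0.165000, 0.516234) = -1.264774
  k4 = f(0.330000, 0.262625) = -0.643430
  p ← 0.680000 + (0.33/6)·(k1 + 2k2 + 2k3 + k4) = 0.304679
t=0.330000, p=0.304679:
  k1 = f(0.330000, 0.304679) = -0.746464
  k2 = f(0.495000, 0.181513) = -0.444706
  k3 = f(0.495000, 0.231303) = -0.566691
  k4 = f(0.660000, 0.117671) = -0.288294
  p ← 0.304679 + (0.33/6)·(k1 + 2k2 + 2k3 + k4) = 0.136514
p(0.66) ≈ 0.1365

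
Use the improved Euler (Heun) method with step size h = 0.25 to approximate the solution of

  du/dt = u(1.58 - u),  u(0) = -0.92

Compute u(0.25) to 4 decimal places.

-1.7821

Heun: k1 = f(t_n, u_n); k2 = f(t_n + h, u_n + h·k1); u_{n+1} = u_n + (h/2)·(k1 + k2).
t=0.000000, u=-0.920000:
  k1 = f(0.000000, -0.920000) = -2.300000
  k2 = f(0.250000, -1.495000) = -4.597125
  u ← -0.920000 + (0.25/2)·(-2.300000 + (-4.597125)) = -1.782141
u(0.25) ≈ -1.7821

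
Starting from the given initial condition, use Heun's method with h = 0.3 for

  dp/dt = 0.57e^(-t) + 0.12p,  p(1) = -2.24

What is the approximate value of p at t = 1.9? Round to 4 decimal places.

Heun: k1 = f(t_n, p_n); k2 = f(t_n + h, p_n + h·k1); p_{n+1} = p_n + (h/2)·(k1 + k2).
t=1.000000, p=-2.240000:
  k1 = f(1.000000, -2.240000) = -0.059109
  k2 = f(1.300000, -2.257733) = -0.115585
  p ← -2.240000 + (0.3/2)·(-0.059109 + (-0.115585)) = -2.266204
t=1.300000, p=-2.266204:
  k1 = f(1.300000, -2.266204) = -0.116601
  k2 = f(1.600000, -2.301184) = -0.161061
  p ← -2.266204 + (0.3/2)·(-0.116601 + (-0.161061)) = -2.307853
t=1.600000, p=-2.307853:
  k1 = f(1.600000, -2.307853) = -0.161861
  k2 = f(1.900000, -2.356412) = -0.197515
  p ← -2.307853 + (0.3/2)·(-0.161861 + (-0.197515)) = -2.361760
p(1.9) ≈ -2.3618

-2.3618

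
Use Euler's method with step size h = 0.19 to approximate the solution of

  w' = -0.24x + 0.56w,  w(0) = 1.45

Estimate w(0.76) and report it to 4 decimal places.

Euler: w_{n+1} = w_n + h·f(x_n, w_n).
x=0.000000, w=1.450000: f=0.812000 → w ← 1.450000 + 0.19·0.812000 = 1.604280
x=0.190000, w=1.604280: f=0.852797 → w ← 1.604280 + 0.19·0.852797 = 1.766311
x=0.380000, w=1.766311: f=0.897934 → w ← 1.766311 + 0.19·0.897934 = 1.936919
x=0.570000, w=1.936919: f=0.947875 → w ← 1.936919 + 0.19·0.947875 = 2.117015
w(0.76) ≈ 2.1170

2.1170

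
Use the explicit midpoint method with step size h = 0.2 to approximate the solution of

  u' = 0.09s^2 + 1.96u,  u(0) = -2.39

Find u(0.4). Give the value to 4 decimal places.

Midpoint: k1 = f(s_n, u_n); k2 = f(s_n + h/2, u_n + (h/2)·k1); u_{n+1} = u_n + h·k2.
s=0.000000, u=-2.390000:
  k1 = f(0.000000, -2.390000) = -4.684400
  k2 = f(0.100000, -2.858440) = -5.601642
  u ← -2.390000 + 0.2·(-5.601642) = -3.510328
s=0.200000, u=-3.510328:
  k1 = f(0.200000, -3.510328) = -6.876644
  k2 = f(0.300000, -4.197993) = -8.219966
  u ← -3.510328 + 0.2·(-8.219966) = -5.154322
u(0.4) ≈ -5.1543

-5.1543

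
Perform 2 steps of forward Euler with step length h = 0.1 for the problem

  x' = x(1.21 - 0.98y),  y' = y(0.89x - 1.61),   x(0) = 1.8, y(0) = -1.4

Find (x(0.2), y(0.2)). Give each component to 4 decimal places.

2.8493, -1.4556

Euler on (x,y): x_{n+1} = x_n + h·x', y_{n+1} = y_n + h·y'.
0.000000: (1.800000, -1.400000); f=(4.647600, 0.011200) → (2.264760, -1.398880)
0.100000: (2.264760, -1.398880); f=(5.845125, -0.567437) → (2.849272, -1.455624)
(x(0.2), y(0.2)) ≈ (2.8493, -1.4556)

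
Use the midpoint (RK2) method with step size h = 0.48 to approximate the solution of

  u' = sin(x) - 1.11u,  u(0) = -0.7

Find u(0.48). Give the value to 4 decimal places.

-0.3123

Midpoint: k1 = f(x_n, u_n); k2 = f(x_n + h/2, u_n + (h/2)·k1); u_{n+1} = u_n + h·k2.
x=0.000000, u=-0.700000:
  k1 = f(0.000000, -0.700000) = 0.777000
  k2 = f(0.240000, -0.513520) = 0.807710
  u ← -0.700000 + 0.48·0.807710 = -0.312299
u(0.48) ≈ -0.3123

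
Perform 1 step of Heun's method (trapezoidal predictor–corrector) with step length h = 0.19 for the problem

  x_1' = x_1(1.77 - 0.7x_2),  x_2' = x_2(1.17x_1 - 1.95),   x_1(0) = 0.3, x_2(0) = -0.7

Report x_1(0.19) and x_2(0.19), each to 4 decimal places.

Heun on (x_1,x_2): k1 = f(t_n, state_n); k2 = f(t_n + h, state_n + h·k1); state_{n+1} = state_n + (h/2)·(k1 + k2).
0.000000: (0.300000, -0.700000)
  k1 = (0.678000, 1.119300)
  predictor → (0.428820, -0.487333)
  k2 = (0.905296, 0.705795)
  → (0.450413, -0.526616)
(x_1(0.19), x_2(0.19)) ≈ (0.4504, -0.5266)

0.4504, -0.5266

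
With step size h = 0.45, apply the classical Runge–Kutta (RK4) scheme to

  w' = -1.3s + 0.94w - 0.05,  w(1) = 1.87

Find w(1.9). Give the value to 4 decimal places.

RK4: k1 = f(s_n, w_n); k2 = f(s_n + h/2, w_n + (h/2)·k1); k3 = f(s_n + h/2, w_n + (h/2)·k2); k4 = f(s_n + h, w_n + h·k3); w_{n+1} = w_n + (h/6)·(k1 + 2k2 + 2k3 + k4).
s=1.000000, w=1.870000:
  k1 = f(1.000000, 1.870000) = 0.407800
  k2 = f(1.225000, 1.961755) = 0.201550
  k3 = f(1.225000, 1.915349) = 0.157928
  k4 = f(1.450000, 1.941067) = -0.110397
  w ← 1.870000 + (0.45/6)·(k1 + 2k2 + 2k3 + k4) = 1.946227
s=1.450000, w=1.946227:
  k1 = f(1.450000, 1.946227) = -0.105547
  k2 = f(1.675000, 1.922479) = -0.420370
  k3 = f(1.675000, 1.851644) = -0.486955
  k4 = f(1.900000, 1.727097) = -0.896529
  w ← 1.946227 + (0.45/6)·(k1 + 2k2 + 2k3 + k4) = 1.734972
w(1.9) ≈ 1.7350

1.7350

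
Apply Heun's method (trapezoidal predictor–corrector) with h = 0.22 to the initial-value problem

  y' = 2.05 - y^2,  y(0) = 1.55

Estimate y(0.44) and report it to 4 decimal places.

Heun: k1 = f(t_n, y_n); k2 = f(t_n + h, y_n + h·k1); y_{n+1} = y_n + (h/2)·(k1 + k2).
t=0.000000, y=1.550000:
  k1 = f(0.000000, 1.550000) = -0.352500
  k2 = f(0.220000, 1.472450) = -0.118109
  y ← 1.550000 + (0.22/2)·(-0.352500 + (-0.118109)) = 1.498233
t=0.220000, y=1.498233:
  k1 = f(0.220000, 1.498233) = -0.194702
  k2 = f(0.440000, 1.455399) = -0.068185
  y ← 1.498233 + (0.22/2)·(-0.194702 + (-0.068185)) = 1.469315
y(0.44) ≈ 1.4693

1.4693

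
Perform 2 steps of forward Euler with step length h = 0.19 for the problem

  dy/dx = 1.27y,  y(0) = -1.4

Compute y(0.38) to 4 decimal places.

Euler: y_{n+1} = y_n + h·f(x_n, y_n).
x=0.000000, y=-1.400000: f=-1.778000 → y ← -1.400000 + 0.19·(-1.778000) = -1.737820
x=0.190000, y=-1.737820: f=-2.207031 → y ← -1.737820 + 0.19·(-2.207031) = -2.157156
y(0.38) ≈ -2.1572

-2.1572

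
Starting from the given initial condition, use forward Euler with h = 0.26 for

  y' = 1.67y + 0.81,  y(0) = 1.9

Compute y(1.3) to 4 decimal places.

13.9874

Euler: y_{n+1} = y_n + h·f(t_n, y_n).
t=0.000000, y=1.900000: f=3.983000 → y ← 1.900000 + 0.26·3.983000 = 2.935580
t=0.260000, y=2.935580: f=5.712419 → y ← 2.935580 + 0.26·5.712419 = 4.420809
t=0.520000, y=4.420809: f=8.192751 → y ← 4.420809 + 0.26·8.192751 = 6.550924
t=0.780000, y=6.550924: f=11.750043 → y ← 6.550924 + 0.26·11.750043 = 9.605935
t=1.040000, y=9.605935: f=16.851912 → y ← 9.605935 + 0.26·16.851912 = 13.987432
y(1.3) ≈ 13.9874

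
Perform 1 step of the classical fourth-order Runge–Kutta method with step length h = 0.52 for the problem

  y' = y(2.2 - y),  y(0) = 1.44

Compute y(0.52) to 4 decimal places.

RK4: k1 = f(s_n, y_n); k2 = f(s_n + h/2, y_n + (h/2)·k1); k3 = f(s_n + h/2, y_n + (h/2)·k2); k4 = f(s_n + h, y_n + h·k3); y_{n+1} = y_n + (h/6)·(k1 + 2k2 + 2k3 + k4).
s=0.000000, y=1.440000:
  k1 = f(0.000000, 1.440000) = 1.094400
  k2 = f(0.260000, 1.724544) = 0.819945
  k3 = f(0.260000, 1.653186) = 0.903986
  k4 = f(0.520000, 1.910073) = 0.553782
  y ← 1.440000 + (0.52/6)·(k1 + 2k2 + 2k3 + k4) = 1.881657
y(0.52) ≈ 1.8817

1.8817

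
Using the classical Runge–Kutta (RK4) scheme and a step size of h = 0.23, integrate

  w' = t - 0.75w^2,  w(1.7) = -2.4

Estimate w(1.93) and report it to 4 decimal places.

RK4: k1 = f(t_n, w_n); k2 = f(t_n + h/2, w_n + (h/2)·k1); k3 = f(t_n + h/2, w_n + (h/2)·k2); k4 = f(t_n + h, w_n + h·k3); w_{n+1} = w_n + (h/6)·(k1 + 2k2 + 2k3 + k4).
t=1.700000, w=-2.400000:
  k1 = f(1.700000, -2.400000) = -2.620000
  k2 = f(1.815000, -2.701300) = -3.657766
  k3 = f(1.815000, -2.820643) = -4.152021
  k4 = f(1.930000, -3.354965) = -6.511841
  w ← -2.400000 + (0.23/6)·(k1 + 2k2 + 2k3 + k4) = -3.348804
w(1.93) ≈ -3.3488

-3.3488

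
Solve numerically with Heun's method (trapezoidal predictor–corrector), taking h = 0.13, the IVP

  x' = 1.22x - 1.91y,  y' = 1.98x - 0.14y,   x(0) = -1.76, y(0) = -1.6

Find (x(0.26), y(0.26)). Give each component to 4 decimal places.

-1.2671, -2.3398

Heun on (x,y): k1 = f(s_n, state_n); k2 = f(s_n + h, state_n + h·k1); state_{n+1} = state_n + (h/2)·(k1 + k2).
0.000000: (-1.760000, -1.600000)
  k1 = (0.908800, -3.260800)
  predictor → (-1.641856, -2.023904)
  k2 = (1.862592, -2.967528)
  → (-1.579859, -2.004841)
0.130000: (-1.579859, -2.004841)
  k1 = (1.901818, -2.847444)
  predictor → (-1.332623, -2.375009)
  k2 = (2.910467, -2.306092)
  → (-1.267061, -2.339821)
(x(0.26), y(0.26)) ≈ (-1.2671, -2.3398)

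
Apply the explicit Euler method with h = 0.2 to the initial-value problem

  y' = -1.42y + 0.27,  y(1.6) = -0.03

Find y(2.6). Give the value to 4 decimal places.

0.1487

Euler: y_{n+1} = y_n + h·f(s_n, y_n).
s=1.600000, y=-0.030000: f=0.312600 → y ← -0.030000 + 0.2·0.312600 = 0.032520
s=1.800000, y=0.032520: f=0.223822 → y ← 0.032520 + 0.2·0.223822 = 0.077284
s=2.000000, y=0.077284: f=0.160256 → y ← 0.077284 + 0.2·0.160256 = 0.109336
s=2.200000, y=0.109336: f=0.114743 → y ← 0.109336 + 0.2·0.114743 = 0.132284
s=2.400000, y=0.132284: f=0.082156 → y ← 0.132284 + 0.2·0.082156 = 0.148716
y(2.6) ≈ 0.1487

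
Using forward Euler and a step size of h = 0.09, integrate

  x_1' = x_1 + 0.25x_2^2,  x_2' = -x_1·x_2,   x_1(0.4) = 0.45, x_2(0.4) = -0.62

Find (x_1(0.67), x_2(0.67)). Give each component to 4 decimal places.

0.6090, -0.5399

Euler on (x_1,x_2): x_1_{n+1} = x_1_n + h·x_1', x_2_{n+1} = x_2_n + h·x_2'.
0.400000: (0.450000, -0.620000); f=(0.546100, 0.279000) → (0.499149, -0.594890)
0.490000: (0.499149, -0.594890); f=(0.587623, 0.296939) → (0.552035, -0.568166)
0.580000: (0.552035, -0.568166); f=(0.632738, 0.313647) → (0.608981, -0.539937)
(x_1(0.67), x_2(0.67)) ≈ (0.6090, -0.5399)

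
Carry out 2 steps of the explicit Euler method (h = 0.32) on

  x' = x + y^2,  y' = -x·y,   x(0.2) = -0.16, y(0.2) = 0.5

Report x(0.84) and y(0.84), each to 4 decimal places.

-0.0848, 0.5477

Euler on (x,y): x_{n+1} = x_n + h·x', y_{n+1} = y_n + h·y'.
0.200000: (-0.160000, 0.500000); f=(0.090000, 0.080000) → (-0.131200, 0.525600)
0.520000: (-0.131200, 0.525600); f=(0.145055, 0.068959) → (-0.084782, 0.547667)
(x(0.84), y(0.84)) ≈ (-0.0848, 0.5477)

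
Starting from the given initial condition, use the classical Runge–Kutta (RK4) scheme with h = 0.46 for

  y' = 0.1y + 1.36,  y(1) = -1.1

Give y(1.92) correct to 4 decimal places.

RK4: k1 = f(t_n, y_n); k2 = f(t_n + h/2, y_n + (h/2)·k1); k3 = f(t_n + h/2, y_n + (h/2)·k2); k4 = f(t_n + h, y_n + h·k3); y_{n+1} = y_n + (h/6)·(k1 + 2k2 + 2k3 + k4).
t=1.000000, y=-1.100000:
  k1 = f(1.000000, -1.100000) = 1.250000
  k2 = f(1.230000, -0.812500) = 1.278750
  k3 = f(1.230000, -0.805888) = 1.279411
  k4 = f(1.460000, -0.511471) = 1.308853
  y ← -1.100000 + (0.46/6)·(k1 + 2k2 + 2k3 + k4) = -0.511570
t=1.460000, y=-0.511570:
  k1 = f(1.460000, -0.511570) = 1.308843
  k2 = f(1.690000, -0.210536) = 1.338946
  k3 = f(1.690000, -0.203612) = 1.339639
  k4 = f(1.920000, 0.104664) = 1.370466
  y ← -0.511570 + (0.46/6)·(k1 + 2k2 + 2k3 + k4) = 0.104560
y(1.92) ≈ 0.1046

0.1046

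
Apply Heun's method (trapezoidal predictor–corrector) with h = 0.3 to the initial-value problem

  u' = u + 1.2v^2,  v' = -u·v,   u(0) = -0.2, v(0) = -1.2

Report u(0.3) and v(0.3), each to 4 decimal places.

Heun on (u,v): k1 = f(x_n, state_n); k2 = f(x_n + h, state_n + h·k1); state_{n+1} = state_n + (h/2)·(k1 + k2).
0.000000: (-0.200000, -1.200000)
  k1 = (1.528000, -0.240000)
  predictor → (0.258400, -1.272000)
  k2 = (2.199981, 0.328685)
  → (0.359197, -1.186697)
(u(0.3), v(0.3)) ≈ (0.3592, -1.1867)

0.3592, -1.1867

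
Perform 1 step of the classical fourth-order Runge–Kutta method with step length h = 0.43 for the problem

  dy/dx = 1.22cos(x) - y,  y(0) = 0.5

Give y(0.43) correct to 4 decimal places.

0.7371

RK4: k1 = f(x_n, y_n); k2 = f(x_n + h/2, y_n + (h/2)·k1); k3 = f(x_n + h/2, y_n + (h/2)·k2); k4 = f(x_n + h, y_n + h·k3); y_{n+1} = y_n + (h/6)·(k1 + 2k2 + 2k3 + k4).
x=0.000000, y=0.500000:
  k1 = f(0.000000, 0.500000) = 0.720000
  k2 = f(0.215000, 0.654800) = 0.537111
  k3 = f(0.215000, 0.615479) = 0.576432
  k4 = f(0.430000, 0.747866) = 0.361072
  y ← 0.500000 + (0.43/6)·(k1 + 2k2 + 2k3 + k4) = 0.737085
y(0.43) ≈ 0.7371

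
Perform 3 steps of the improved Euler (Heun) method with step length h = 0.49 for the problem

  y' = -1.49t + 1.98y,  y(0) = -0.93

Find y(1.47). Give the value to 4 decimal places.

Heun: k1 = f(t_n, y_n); k2 = f(t_n + h, y_n + h·k1); y_{n+1} = y_n + (h/2)·(k1 + k2).
t=0.000000, y=-0.930000:
  k1 = f(0.000000, -0.930000) = -1.841400
  k2 = f(0.490000, -1.832286) = -4.358026
  y ← -0.930000 + (0.49/2)·(-1.841400 + (-4.358026)) = -2.448859
t=0.490000, y=-2.448859:
  k1 = f(0.490000, -2.448859) = -5.578842
  k2 = f(0.980000, -5.182492) = -11.721534
  y ← -2.448859 + (0.49/2)·(-5.578842 + (-11.721534)) = -6.687451
t=0.980000, y=-6.687451:
  k1 = f(0.980000, -6.687451) = -14.701354
  k2 = f(1.470000, -13.891115) = -29.694707
  y ← -6.687451 + (0.49/2)·(-14.701354 + (-29.694707)) = -17.564486
y(1.47) ≈ -17.5645

-17.5645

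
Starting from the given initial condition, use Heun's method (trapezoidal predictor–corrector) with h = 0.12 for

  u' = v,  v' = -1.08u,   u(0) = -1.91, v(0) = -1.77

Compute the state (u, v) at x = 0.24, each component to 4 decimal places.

-2.2722, -1.2238

Heun on (u,v): k1 = f(x_n, state_n); k2 = f(x_n + h, state_n + h·k1); state_{n+1} = state_n + (h/2)·(k1 + k2).
0.000000: (-1.910000, -1.770000)
  k1 = (-1.770000, 2.062800)
  predictor → (-2.122400, -1.522464)
  k2 = (-1.522464, 2.292192)
  → (-2.107548, -1.508700)
0.120000: (-2.107548, -1.508700)
  k1 = (-1.508700, 2.276152)
  predictor → (-2.288592, -1.235562)
  k2 = (-1.235562, 2.471679)
  → (-2.272204, -1.223831)
(u(0.24), v(0.24)) ≈ (-2.2722, -1.2238)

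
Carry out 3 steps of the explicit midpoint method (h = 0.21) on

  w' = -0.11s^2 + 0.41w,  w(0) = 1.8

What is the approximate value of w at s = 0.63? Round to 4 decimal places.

2.3204

Midpoint: k1 = f(s_n, w_n); k2 = f(s_n + h/2, w_n + (h/2)·k1); w_{n+1} = w_n + h·k2.
s=0.000000, w=1.800000:
  k1 = f(0.000000, 1.800000) = 0.738000
  k2 = f(0.105000, 1.877490) = 0.768558
  w ← 1.800000 + 0.21·0.768558 = 1.961397
s=0.210000, w=1.961397:
  k1 = f(0.210000, 1.961397) = 0.799322
  k2 = f(0.315000, 2.045326) = 0.827669
  w ← 1.961397 + 0.21·0.827669 = 2.135208
s=0.420000, w=2.135208:
  k1 = f(0.420000, 2.135208) = 0.856031
  k2 = f(0.525000, 2.225091) = 0.881969
  w ← 2.135208 + 0.21·0.881969 = 2.320421
w(0.63) ≈ 2.3204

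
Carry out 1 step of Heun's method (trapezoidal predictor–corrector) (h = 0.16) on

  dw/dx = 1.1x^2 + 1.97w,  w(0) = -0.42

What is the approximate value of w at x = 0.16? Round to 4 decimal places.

-0.5710

Heun: k1 = f(x_n, w_n); k2 = f(x_n + h, w_n + h·k1); w_{n+1} = w_n + (h/2)·(k1 + k2).
x=0.000000, w=-0.420000:
  k1 = f(0.000000, -0.420000) = -0.827400
  k2 = f(0.160000, -0.552384) = -1.060036
  w ← -0.420000 + (0.16/2)·(-0.827400 + (-1.060036)) = -0.570995
w(0.16) ≈ -0.5710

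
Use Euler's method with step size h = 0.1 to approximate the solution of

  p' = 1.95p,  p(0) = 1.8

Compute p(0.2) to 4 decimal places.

Euler: p_{n+1} = p_n + h·f(s_n, p_n).
s=0.000000, p=1.800000: f=3.510000 → p ← 1.800000 + 0.1·3.510000 = 2.151000
s=0.100000, p=2.151000: f=4.194450 → p ← 2.151000 + 0.1·4.194450 = 2.570445
p(0.2) ≈ 2.5704

2.5704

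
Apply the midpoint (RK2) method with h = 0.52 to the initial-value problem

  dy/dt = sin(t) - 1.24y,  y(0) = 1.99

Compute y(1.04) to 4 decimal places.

Midpoint: k1 = f(t_n, y_n); k2 = f(t_n + h/2, y_n + (h/2)·k1); y_{n+1} = y_n + h·k2.
t=0.000000, y=1.990000:
  k1 = f(0.000000, 1.990000) = -2.467600
  k2 = f(0.260000, 1.348424) = -1.414965
  y ← 1.990000 + 0.52·(-1.414965) = 1.254218
t=0.520000, y=1.254218:
  k1 = f(0.520000, 1.254218) = -1.058350
  k2 = f(0.780000, 0.979047) = -0.510739
  y ← 1.254218 + 0.52·(-0.510739) = 0.988634
y(1.04) ≈ 0.9886

0.9886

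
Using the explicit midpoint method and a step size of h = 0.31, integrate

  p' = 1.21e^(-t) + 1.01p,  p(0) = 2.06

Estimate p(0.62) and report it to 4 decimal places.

Midpoint: k1 = f(t_n, p_n); k2 = f(t_n + h/2, p_n + (h/2)·k1); p_{n+1} = p_n + h·k2.
t=0.000000, p=2.060000:
  k1 = f(0.000000, 2.060000) = 3.290600
  k2 = f(0.155000, 2.570043) = 3.632006
  p ← 2.060000 + 0.31·3.632006 = 3.185922
t=0.310000, p=3.185922:
  k1 = f(0.310000, 3.185922) = 4.105252
  k2 = f(0.465000, 3.822236) = 4.620502
  p ← 3.185922 + 0.31·4.620502 = 4.618277
p(0.62) ≈ 4.6183

4.6183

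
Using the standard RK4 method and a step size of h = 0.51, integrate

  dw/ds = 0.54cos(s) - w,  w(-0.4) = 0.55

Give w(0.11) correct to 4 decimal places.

RK4: k1 = f(s_n, w_n); k2 = f(s_n + h/2, w_n + (h/2)·k1); k3 = f(s_n + h/2, w_n + (h/2)·k2); k4 = f(s_n + h, w_n + h·k3); w_{n+1} = w_n + (h/6)·(k1 + 2k2 + 2k3 + k4).
s=-0.400000, w=0.550000:
  k1 = f(-0.400000, 0.550000) = -0.052627
  k2 = f(-0.145000, 0.536580) = -0.002247
  k3 = f(-0.145000, 0.549427) = -0.015094
  k4 = f(0.110000, 0.542302) = -0.005566
  w ← 0.550000 + (0.51/6)·(k1 + 2k2 + 2k3 + k4) = 0.542106
w(0.11) ≈ 0.5421

0.5421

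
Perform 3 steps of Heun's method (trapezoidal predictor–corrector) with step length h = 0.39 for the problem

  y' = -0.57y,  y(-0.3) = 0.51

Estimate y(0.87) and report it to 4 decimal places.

0.2635

Heun: k1 = f(x_n, y_n); k2 = f(x_n + h, y_n + h·k1); y_{n+1} = y_n + (h/2)·(k1 + k2).
x=-0.300000, y=0.510000:
  k1 = f(-0.300000, 0.510000) = -0.290700
  k2 = f(0.090000, 0.396627) = -0.226077
  y ← 0.510000 + (0.39/2)·(-0.290700 + (-0.226077)) = 0.409228
x=0.090000, y=0.409228:
  k1 = f(0.090000, 0.409228) = -0.233260
  k2 = f(0.480000, 0.318257) = -0.181406
  y ← 0.409228 + (0.39/2)·(-0.233260 + (-0.181406)) = 0.328368
x=0.480000, y=0.328368:
  k1 = f(0.480000, 0.328368) = -0.187170
  k2 = f(0.870000, 0.255372) = -0.145562
  y ← 0.328368 + (0.39/2)·(-0.187170 + (-0.145562)) = 0.263486
y(0.87) ≈ 0.2635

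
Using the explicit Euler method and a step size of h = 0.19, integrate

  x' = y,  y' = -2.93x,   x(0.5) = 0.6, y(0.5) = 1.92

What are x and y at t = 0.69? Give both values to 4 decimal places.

0.9648, 1.5860

Euler on (x,y): x_{n+1} = x_n + h·x', y_{n+1} = y_n + h·y'.
0.500000: (0.600000, 1.920000); f=(1.920000, -1.758000) → (0.964800, 1.585980)
(x(0.69), y(0.69)) ≈ (0.9648, 1.5860)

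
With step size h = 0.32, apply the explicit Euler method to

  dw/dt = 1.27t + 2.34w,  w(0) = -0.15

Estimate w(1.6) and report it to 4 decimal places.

Euler: w_{n+1} = w_n + h·f(t_n, w_n).
t=0.000000, w=-0.150000: f=-0.351000 → w ← -0.150000 + 0.32·(-0.351000) = -0.262320
t=0.320000, w=-0.262320: f=-0.207429 → w ← -0.262320 + 0.32·(-0.207429) = -0.328697
t=0.640000, w=-0.328697: f=0.043649 → w ← -0.328697 + 0.32·0.043649 = -0.314730
t=0.960000, w=-0.314730: f=0.482733 → w ← -0.314730 + 0.32·0.482733 = -0.160255
t=1.280000, w=-0.160255: f=1.250603 → w ← -0.160255 + 0.32·1.250603 = 0.239938
w(1.6) ≈ 0.2399

0.2399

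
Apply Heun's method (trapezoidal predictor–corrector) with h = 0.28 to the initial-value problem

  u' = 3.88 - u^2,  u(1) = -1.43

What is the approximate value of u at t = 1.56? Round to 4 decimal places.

Heun: k1 = f(t_n, u_n); k2 = f(t_n + h, u_n + h·k1); u_{n+1} = u_n + (h/2)·(k1 + k2).
t=1.000000, u=-1.430000:
  k1 = f(1.000000, -1.430000) = 1.835100
  k2 = f(1.280000, -0.916172) = 3.040629
  u ← -1.430000 + (0.28/2)·(1.835100 + 3.040629) = -0.747398
t=1.280000, u=-0.747398:
  k1 = f(1.280000, -0.747398) = 3.321396
  k2 = f(1.560000, 0.182593) = 3.846660
  u ← -0.747398 + (0.28/2)·(3.321396 + 3.846660) = 0.256130
u(1.56) ≈ 0.2561

0.2561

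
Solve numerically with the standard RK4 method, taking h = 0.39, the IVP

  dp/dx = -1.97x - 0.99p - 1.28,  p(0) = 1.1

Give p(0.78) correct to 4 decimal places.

RK4: k1 = f(x_n, p_n); k2 = f(x_n + h/2, p_n + (h/2)·k1); k3 = f(x_n + h/2, p_n + (h/2)·k2); k4 = f(x_n + h, p_n + h·k3); p_{n+1} = p_n + (h/6)·(k1 + 2k2 + 2k3 + k4).
x=0.000000, p=1.100000:
  k1 = f(0.000000, 1.100000) = -2.369000
  k2 = f(0.195000, 0.638045) = -2.295815
  k3 = f(0.195000, 0.652316) = -2.309943
  k4 = f(0.390000, 0.199122) = -2.245431
  p ← 1.100000 + (0.39/6)·(k1 + 2k2 + 2k3 + k4) = 0.201314
x=0.390000, p=0.201314:
  k1 = f(0.390000, 0.201314) = -2.247600
  k2 = f(0.585000, -0.236969) = -2.197851
  k3 = f(0.585000, -0.227267) = -2.207455
  k4 = f(0.780000, -0.659594) = -2.163602
  p ← 0.201314 + (0.39/6)·(k1 + 2k2 + 2k3 + k4) = -0.658104
p(0.78) ≈ -0.6581

-0.6581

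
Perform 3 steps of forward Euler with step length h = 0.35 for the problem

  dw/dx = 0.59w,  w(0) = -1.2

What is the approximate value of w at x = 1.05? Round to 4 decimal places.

-2.1075

Euler: w_{n+1} = w_n + h·f(x_n, w_n).
x=0.000000, w=-1.200000: f=-0.708000 → w ← -1.200000 + 0.35·(-0.708000) = -1.447800
x=0.350000, w=-1.447800: f=-0.854202 → w ← -1.447800 + 0.35·(-0.854202) = -1.746771
x=0.700000, w=-1.746771: f=-1.030595 → w ← -1.746771 + 0.35·(-1.030595) = -2.107479
w(1.05) ≈ -2.1075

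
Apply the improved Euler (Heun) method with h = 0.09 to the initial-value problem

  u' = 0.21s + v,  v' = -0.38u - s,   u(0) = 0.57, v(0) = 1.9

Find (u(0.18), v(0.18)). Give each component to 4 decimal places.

0.9106, 1.8331

Heun on (u,v): k1 = f(s_n, state_n); k2 = f(s_n + h, state_n + h·k1); state_{n+1} = state_n + (h/2)·(k1 + k2).
0.000000: (0.570000, 1.900000)
  k1 = (1.900000, -0.216600)
  predictor → (0.741000, 1.880506)
  k2 = (1.899406, -0.371580)
  → (0.740973, 1.873532)
0.090000: (0.740973, 1.873532)
  k1 = (1.892432, -0.371570)
  predictor → (0.911292, 1.840091)
  k2 = (1.877891, -0.526291)
  → (0.910638, 1.833128)
(u(0.18), v(0.18)) ≈ (0.9106, 1.8331)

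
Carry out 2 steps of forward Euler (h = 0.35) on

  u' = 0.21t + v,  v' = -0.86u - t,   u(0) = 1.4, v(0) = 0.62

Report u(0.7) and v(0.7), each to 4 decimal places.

Euler on (u,v): u_{n+1} = u_n + h·u', v_{n+1} = v_n + h·v'.
0.000000: (1.400000, 0.620000); f=(0.620000, -1.204000) → (1.617000, 0.198600)
0.350000: (1.617000, 0.198600); f=(0.272100, -1.740620) → (1.712235, -0.410617)
(u(0.7), v(0.7)) ≈ (1.7122, -0.4106)

1.7122, -0.4106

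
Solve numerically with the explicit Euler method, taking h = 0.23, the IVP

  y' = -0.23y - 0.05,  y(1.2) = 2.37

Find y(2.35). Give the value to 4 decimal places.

Euler: y_{n+1} = y_n + h·f(x_n, y_n).
x=1.200000, y=2.370000: f=-0.595100 → y ← 2.370000 + 0.23·(-0.595100) = 2.233127
x=1.430000, y=2.233127: f=-0.563619 → y ← 2.233127 + 0.23·(-0.563619) = 2.103495
x=1.660000, y=2.103495: f=-0.533804 → y ← 2.103495 + 0.23·(-0.533804) = 1.980720
x=1.890000, y=1.980720: f=-0.505566 → y ← 1.980720 + 0.23·(-0.505566) = 1.864440
x=2.120000, y=1.864440: f=-0.478821 → y ← 1.864440 + 0.23·(-0.478821) = 1.754311
y(2.35) ≈ 1.7543

1.7543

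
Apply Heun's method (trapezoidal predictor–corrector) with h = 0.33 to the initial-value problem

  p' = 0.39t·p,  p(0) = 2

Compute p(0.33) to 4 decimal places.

2.0425

Heun: k1 = f(t_n, p_n); k2 = f(t_n + h, p_n + h·k1); p_{n+1} = p_n + (h/2)·(k1 + k2).
t=0.000000, p=2.000000:
  k1 = f(0.000000, 2.000000) = 0.000000
  k2 = f(0.330000, 2.000000) = 0.257400
  p ← 2.000000 + (0.33/2)·(0.000000 + 0.257400) = 2.042471
p(0.33) ≈ 2.0425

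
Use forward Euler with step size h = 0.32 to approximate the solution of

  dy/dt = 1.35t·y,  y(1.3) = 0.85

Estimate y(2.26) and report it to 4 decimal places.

4.1473

Euler: y_{n+1} = y_n + h·f(t_n, y_n).
t=1.300000, y=0.850000: f=1.491750 → y ← 0.850000 + 0.32·1.491750 = 1.327360
t=1.620000, y=1.327360: f=2.902936 → y ← 1.327360 + 0.32·2.902936 = 2.256300
t=1.940000, y=2.256300: f=5.909249 → y ← 2.256300 + 0.32·5.909249 = 4.147259
y(2.26) ≈ 4.1473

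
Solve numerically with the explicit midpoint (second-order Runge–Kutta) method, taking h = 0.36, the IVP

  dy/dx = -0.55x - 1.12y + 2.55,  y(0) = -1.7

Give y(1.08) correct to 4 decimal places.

Midpoint: k1 = f(x_n, y_n); k2 = f(x_n + h/2, y_n + (h/2)·k1); y_{n+1} = y_n + h·k2.
x=0.000000, y=-1.700000:
  k1 = f(0.000000, -1.700000) = 4.454000
  k2 = f(0.180000, -0.898280) = 3.457074
  y ← -1.700000 + 0.36·3.457074 = -0.455454
x=0.360000, y=-0.455454:
  k1 = f(0.360000, -0.455454) = 2.862108
  k2 = f(0.540000, 0.059726) = 2.186107
  y ← -0.455454 + 0.36·2.186107 = 0.331545
x=0.720000, y=0.331545:
  k1 = f(0.720000, 0.331545) = 1.782670
  k2 = f(0.900000, 0.652426) = 1.324283
  y ← 0.331545 + 0.36·1.324283 = 0.808287
y(1.08) ≈ 0.8083

0.8083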